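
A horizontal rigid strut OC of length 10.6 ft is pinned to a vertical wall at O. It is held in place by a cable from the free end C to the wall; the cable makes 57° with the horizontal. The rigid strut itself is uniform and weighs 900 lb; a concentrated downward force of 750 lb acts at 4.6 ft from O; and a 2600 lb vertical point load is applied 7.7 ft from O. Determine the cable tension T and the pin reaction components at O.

ΣM about O: T·sin57°·10.6 − 900·5.3 − 750·4.6 − 2600·7.7 = 0 → T = 28240/(10.6·0.838671) = 3176.63 ≈ 3177 lb.
ΣF_x = 0: O_x − T·cos57° = 0 → O_x = 3176.63 × 0.544639 = 1730 lb.
ΣF_y = 0: O_y + T·sin57° − 900 − 750 − 2600 = 0 → O_y = 4250 − 3176.63 × 0.838671 = 1586 lb.

T = 3177 lb, O_x = 1730 lb, O_y = 1586 lb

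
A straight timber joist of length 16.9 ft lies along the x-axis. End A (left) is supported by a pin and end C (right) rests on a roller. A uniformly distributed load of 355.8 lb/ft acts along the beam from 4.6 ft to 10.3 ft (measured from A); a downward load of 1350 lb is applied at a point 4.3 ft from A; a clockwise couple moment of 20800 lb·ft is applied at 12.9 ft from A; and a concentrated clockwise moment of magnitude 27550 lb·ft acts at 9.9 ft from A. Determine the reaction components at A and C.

Resultant of the distributed load: 355.8 × 5.7 = 2028.06 lb at 7.45 ft from A.
Moments about A: C_y·16.9 − (355.8·5.7)·7.45 − 1350·4.3 − 20800 − 27550 = 0 → C_y = 69264.047/16.9 = 4098.46 ≈ 4098 lb.
ΣF_y = 0: A_y + 4098.46 − 355.8·5.7 − 1350 = 0 → A_y = -720.4 lb.
ΣF_x = 0: no horizontal applied forces, so A_x = 0.

A_x = 0, A_y = -720.4 lb, C_y = 4098 lb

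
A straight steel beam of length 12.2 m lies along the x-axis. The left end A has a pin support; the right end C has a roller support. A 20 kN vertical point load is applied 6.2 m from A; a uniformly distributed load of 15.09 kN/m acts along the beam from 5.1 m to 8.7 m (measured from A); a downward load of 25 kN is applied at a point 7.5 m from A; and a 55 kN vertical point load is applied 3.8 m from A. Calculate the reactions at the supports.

A_x = 0, A_y = 80.94 kN, C_y = 73.39 kN

Resultant of the distributed load: 15.09 × 3.6 = 54.324 kN at 6.9 m from A.
Moments about A: C_y·12.2 − 20·6.2 − (15.09·3.6)·6.9 − 25·7.5 − 55·3.8 = 0 → C_y = 895.3356/12.2 = 73.3882 ≈ 73.39 kN.
ΣF_y = 0: A_y + 73.3882 − 20 − 15.09·3.6 − 25 − 55 = 0 → A_y = 80.94 kN.
ΣF_x = 0: no horizontal applied forces, so A_x = 0.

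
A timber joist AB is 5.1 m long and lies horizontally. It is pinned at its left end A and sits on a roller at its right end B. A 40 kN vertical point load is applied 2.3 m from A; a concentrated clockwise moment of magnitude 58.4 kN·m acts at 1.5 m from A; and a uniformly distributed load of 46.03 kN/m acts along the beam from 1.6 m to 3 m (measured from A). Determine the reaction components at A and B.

A_x = 0, A_y = 45.89 kN, B_y = 58.55 kN

Resultant of the distributed load: 46.03 × 1.4 = 64.442 kN at 2.3 m from A.
Taking moments about A: B_y·5.1 − 40·2.3 − 58.4 − (46.03·1.4)·2.3 = 0 → B_y = 298.6166/5.1 = 58.5523 ≈ 58.55 kN.
ΣF_y = 0: A_y + 58.5523 − 40 − 46.03·1.4 = 0 → A_y = 45.89 kN.
ΣF_x = 0: no horizontal applied forces, so A_x = 0.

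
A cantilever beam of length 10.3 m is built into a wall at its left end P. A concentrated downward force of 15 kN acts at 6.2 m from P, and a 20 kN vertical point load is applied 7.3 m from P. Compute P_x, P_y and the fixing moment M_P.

P_x = 0, P_y = 35.00 kN, M_P = 239.0 kN·m

ΣF_x = 0: P_x = 0.
ΣF_y = 0: P_y − 15 − 20 = 0 → P_y = 35.00 kN.
ΣM about P: M_P − 15·6.2 − 20·7.3 = 0 → M_P = 239.0 kN·m.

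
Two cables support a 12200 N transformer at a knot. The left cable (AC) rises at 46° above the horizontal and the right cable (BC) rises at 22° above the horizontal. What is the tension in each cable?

ΣF_x = 0: −T_AC·cos46° + T_BC·cos22° = 0 → T_BC = 0.749213·T_AC.
ΣF_y = 0: T_AC·sin46° + T_BC·sin22° = 12200.
Substitute: T_AC·(0.71934 + 0.749213·0.374607) = 12200 → T_AC = 12200 N.
Then T_BC = 0.749213 × 12200 = 9140 N.

T_AC = 12200 N, T_BC = 9140 N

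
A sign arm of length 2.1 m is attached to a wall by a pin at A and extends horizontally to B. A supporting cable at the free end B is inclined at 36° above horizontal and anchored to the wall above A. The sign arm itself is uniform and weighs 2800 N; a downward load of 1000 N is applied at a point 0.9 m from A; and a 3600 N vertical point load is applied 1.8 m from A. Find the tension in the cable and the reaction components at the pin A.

T = 8361 N, A_x = 6764 N, A_y = 2486 N

ΣM about A: T·sin36°·2.1 − 2800·1.05 − 1000·0.9 − 3600·1.8 = 0 → T = 10320/(2.1·0.587785) = 8360.69 ≈ 8361 N.
ΣF_x = 0: A_x − T·cos36° = 0 → A_x = 8360.69 × 0.809017 = 6764 N.
ΣF_y = 0: A_y + T·sin36° − 2800 − 1000 − 3600 = 0 → A_y = 7400 − 8360.69 × 0.587785 = 2486 N.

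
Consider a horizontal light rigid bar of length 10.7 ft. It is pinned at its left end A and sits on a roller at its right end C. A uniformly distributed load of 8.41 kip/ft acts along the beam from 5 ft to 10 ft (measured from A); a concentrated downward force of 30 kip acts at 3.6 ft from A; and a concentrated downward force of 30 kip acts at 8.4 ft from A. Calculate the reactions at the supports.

A_x = 0, A_y = 38.93 kip, C_y = 63.12 kip

Resultant of the distributed load: 8.41 × 5 = 42.05 kip at 7.5 ft from A.
Moments about A: C_y·10.7 − (8.41·5)·7.5 − 30·3.6 − 30·8.4 = 0 → C_y = 675.375/10.7 = 63.1192 ≈ 63.12 kip.
ΣF_y = 0: A_y + 63.1192 − 8.41·5 − 30 − 30 = 0 → A_y = 38.93 kip.
ΣF_x = 0: no horizontal applied forces, so A_x = 0.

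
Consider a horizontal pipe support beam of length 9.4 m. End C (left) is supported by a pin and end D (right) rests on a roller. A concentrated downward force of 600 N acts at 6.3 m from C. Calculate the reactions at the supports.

C_x = 0, C_y = 197.9 N, D_y = 402.1 N

Taking moments about C: D_y·9.4 − 600·6.3 = 0 → D_y = 3780/9.4 = 402.128 ≈ 402.1 N.
ΣF_y = 0: C_y + 402.128 − 600 = 0 → C_y = 197.9 N.
ΣF_x = 0: no horizontal applied forces, so C_x = 0.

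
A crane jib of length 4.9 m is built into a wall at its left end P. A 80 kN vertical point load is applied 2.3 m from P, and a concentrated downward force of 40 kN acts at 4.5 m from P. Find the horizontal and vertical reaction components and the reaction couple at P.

P_x = 0, P_y = 120.0 kN, M_P = 364.0 kN·m

ΣF_x = 0: P_x = 0.
ΣF_y = 0: P_y − 80 − 40 = 0 → P_y = 120.0 kN.
ΣM about P: M_P − 80·2.3 − 40·4.5 = 0 → M_P = 364.0 kN·m.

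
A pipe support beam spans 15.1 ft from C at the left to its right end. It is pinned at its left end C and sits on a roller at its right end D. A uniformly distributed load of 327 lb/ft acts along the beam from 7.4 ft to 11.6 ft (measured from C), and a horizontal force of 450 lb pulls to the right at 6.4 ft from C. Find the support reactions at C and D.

C_x = -450.0 lb, C_y = 509.3 lb, D_y = 864.1 lb

Resultant of the distributed load: 327 × 4.2 = 1373.4 lb at 9.5 ft from C.
ΣM about C: D_y·15.1 − (327·4.2)·9.5 = 0 → D_y = 13047.3/15.1 = 864.06 ≈ 864.1 lb.
ΣF_y = 0: C_y + 864.06 − 327·4.2 = 0 → C_y = 509.3 lb.
ΣF_x = 0: C_x + 450 = 0 → C_x = -450.0 lb.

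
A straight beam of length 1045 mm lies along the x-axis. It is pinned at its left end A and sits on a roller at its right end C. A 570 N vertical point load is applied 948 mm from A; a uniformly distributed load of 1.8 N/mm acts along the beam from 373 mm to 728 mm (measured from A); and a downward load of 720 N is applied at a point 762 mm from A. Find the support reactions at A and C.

A_x = 0, A_y = 550.3 N, C_y = 1379 N

Resultant of the distributed load: 1.8 × 355 = 639 N at 550.5 mm from A.
Moments about A: C_y·1045 − 570·948 − (1.8·355)·550.5 − 720·762 = 0 → C_y = 1440769.5/1045 = 1378.73 ≈ 1379 N.
ΣF_y = 0: A_y + 1378.73 − 570 − 1.8·355 − 720 = 0 → A_y = 550.3 N.
ΣF_x = 0: no horizontal applied forces, so A_x = 0.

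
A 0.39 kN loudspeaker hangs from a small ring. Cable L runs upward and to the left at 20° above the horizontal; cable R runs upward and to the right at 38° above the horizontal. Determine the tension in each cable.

T_L = 0.3624 kN, T_R = 0.4321 kN

ΣF_x = 0: −T_L·cos20° + T_R·cos38° = 0 → T_R = 1.19249·T_L.
ΣF_y = 0: T_L·sin20° + T_R·sin38° = 0.39.
Substitute: T_L·(0.34202 + 1.19249·0.615661) = 0.39 → T_L = 0.36239 ≈ 0.3624 kN.
Then T_R = 1.19249 × 0.36239 = 0.4321 kN.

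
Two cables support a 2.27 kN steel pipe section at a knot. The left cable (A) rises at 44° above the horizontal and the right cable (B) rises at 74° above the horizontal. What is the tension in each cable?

ΣF_x = 0: −T_A·cos44° + T_B·cos74° = 0 → T_B = 2.60973·T_A.
ΣF_y = 0: T_A·sin44° + T_B·sin74° = 2.27.
Substitute: T_A·(0.694658 + 2.60973·0.961262) = 2.27 → T_A = 0.708646 ≈ 0.7086 kN.
Then T_B = 2.60973 × 0.708646 = 1.849 kN.

T_A = 0.7086 kN, T_B = 1.849 kN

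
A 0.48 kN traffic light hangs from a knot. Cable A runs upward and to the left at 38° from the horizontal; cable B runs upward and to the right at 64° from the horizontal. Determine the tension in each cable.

T_A = 0.2151 kN, T_B = 0.3867 kN

ΣF_x = 0: −T_A·cos38° + T_B·cos64° = 0 → T_B = 1.79759·T_A.
ΣF_y = 0: T_A·sin38° + T_B·sin64° = 0.48.
Substitute: T_A·(0.615661 + 1.79759·0.898794) = 0.48 → T_A = 0.215119 ≈ 0.2151 kN.
Then T_B = 1.79759 × 0.215119 = 0.3867 kN.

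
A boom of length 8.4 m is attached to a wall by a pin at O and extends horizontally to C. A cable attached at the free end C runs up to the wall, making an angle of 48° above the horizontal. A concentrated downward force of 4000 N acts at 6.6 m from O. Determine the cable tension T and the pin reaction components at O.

ΣM about O: T·sin48°·8.4 − 4000·6.6 = 0 → T = 26400/(8.4·0.743145) = 4229.13 ≈ 4229 N.
ΣF_x = 0: O_x − T·cos48° = 0 → O_x = 4229.13 × 0.669131 = 2830 N.
ΣF_y = 0: O_y + T·sin48° − 4000 = 0 → O_y = 4000 − 4229.13 × 0.743145 = 857.1 N.

T = 4229 N, O_x = 2830 N, O_y = 857.1 N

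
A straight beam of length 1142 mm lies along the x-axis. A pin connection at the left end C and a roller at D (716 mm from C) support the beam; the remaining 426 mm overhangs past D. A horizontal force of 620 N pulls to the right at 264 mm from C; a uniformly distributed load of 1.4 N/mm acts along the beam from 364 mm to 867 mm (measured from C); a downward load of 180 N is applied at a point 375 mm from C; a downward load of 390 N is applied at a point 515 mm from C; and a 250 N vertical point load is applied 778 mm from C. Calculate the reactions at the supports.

Resultant of the distributed load: 1.4 × 503 = 704.2 N at 615.5 mm from C.
Taking moments about C: D_y·716 − (1.4·503)·615.5 − 180·375 − 390·515 − 250·778 = 0 → D_y = 896285.1/716 = 1251.79 ≈ 1252 N.
ΣF_y = 0: C_y + 1251.79 − 1.4·503 − 180 − 390 − 250 = 0 → C_y = 272.4 N.
ΣF_x = 0: C_x + 620 = 0 → C_x = -620.0 N.

C_x = -620.0 N, C_y = 272.4 N, D_y = 1252 N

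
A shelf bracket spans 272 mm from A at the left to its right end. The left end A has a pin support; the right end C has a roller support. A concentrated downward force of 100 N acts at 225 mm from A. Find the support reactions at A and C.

A_x = 0, A_y = 17.28 N, C_y = 82.72 N

Taking moments about A: C_y·272 − 100·225 = 0 → C_y = 22500/272 = 82.7206 ≈ 82.72 N.
ΣF_y = 0: A_y + 82.7206 − 100 = 0 → A_y = 17.28 N.
ΣF_x = 0: no horizontal applied forces, so A_x = 0.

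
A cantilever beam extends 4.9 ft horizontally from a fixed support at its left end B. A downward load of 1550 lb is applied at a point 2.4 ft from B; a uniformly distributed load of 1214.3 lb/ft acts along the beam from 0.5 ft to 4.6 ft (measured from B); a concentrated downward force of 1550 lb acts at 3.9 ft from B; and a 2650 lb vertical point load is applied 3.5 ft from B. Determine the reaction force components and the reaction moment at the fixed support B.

B_x = 0, B_y = 10730 lb, M_B = 31740 lb·ft

Resultant of the distributed load: 1214.3 × 4.1 = 4978.63 lb at 2.55 ft from B.
ΣF_x = 0: B_x = 0.
ΣF_y = 0: B_y − 1550 − 1214.3·4.1 − 1550 − 2650 = 0 → B_y = 10730 lb.
ΣM about B: M_B − 1550·2.4 − (1214.3·4.1)·2.55 − 1550·3.9 − 2650·3.5 = 0 → M_B = 31740 lb·ft.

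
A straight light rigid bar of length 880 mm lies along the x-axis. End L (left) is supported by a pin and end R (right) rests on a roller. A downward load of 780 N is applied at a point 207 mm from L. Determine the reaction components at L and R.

L_x = 0, L_y = 596.5 N, R_y = 183.5 N

Taking moments about L: R_y·880 − 780·207 = 0 → R_y = 161460/880 = 183.477 ≈ 183.5 N.
ΣF_y = 0: L_y + 183.477 − 780 = 0 → L_y = 596.5 N.
ΣF_x = 0: no horizontal applied forces, so L_x = 0.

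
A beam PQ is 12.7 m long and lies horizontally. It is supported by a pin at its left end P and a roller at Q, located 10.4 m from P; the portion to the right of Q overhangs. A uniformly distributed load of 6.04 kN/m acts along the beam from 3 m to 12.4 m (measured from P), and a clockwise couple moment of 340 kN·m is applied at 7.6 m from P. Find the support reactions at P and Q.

Resultant of the distributed load: 6.04 × 9.4 = 56.776 kN at 7.7 m from P.
Taking moments about P: Q_y·10.4 − (6.04·9.4)·7.7 − 340 = 0 → Q_y = 777.1752/10.4 = 74.7284 ≈ 74.73 kN.
ΣF_y = 0: P_y + 74.7284 − 6.04·9.4 = 0 → P_y = -17.95 kN.
ΣF_x = 0: no horizontal applied forces, so P_x = 0.

P_x = 0, P_y = -17.95 kN, Q_y = 74.73 kN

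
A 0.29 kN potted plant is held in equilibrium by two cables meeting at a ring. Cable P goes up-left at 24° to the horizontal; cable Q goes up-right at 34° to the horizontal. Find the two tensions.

T_P = 0.2835 kN, T_Q = 0.3124 kN

ΣF_x = 0: −T_P·cos24° + T_Q·cos34° = 0 → T_Q = 1.10193·T_P.
ΣF_y = 0: T_P·sin24° + T_Q·sin34° = 0.29.
Substitute: T_P·(0.406737 + 1.10193·0.559193) = 0.29 → T_P = 0.2835 kN.
Then T_Q = 1.10193 × 0.2835 = 0.3124 kN.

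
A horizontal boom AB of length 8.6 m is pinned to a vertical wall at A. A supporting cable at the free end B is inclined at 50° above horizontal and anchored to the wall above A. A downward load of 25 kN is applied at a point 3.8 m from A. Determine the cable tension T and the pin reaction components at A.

T = 14.42 kN, A_x = 9.269 kN, A_y = 13.95 kN

ΣM about A: T·sin50°·8.6 − 25·3.8 = 0 → T = 95/(8.6·0.766044) = 14.4202 ≈ 14.42 kN.
ΣF_x = 0: A_x − T·cos50° = 0 → A_x = 14.4202 × 0.642788 = 9.269 kN.
ΣF_y = 0: A_y + T·sin50° − 25 = 0 → A_y = 25 − 14.4202 × 0.766044 = 13.95 kN.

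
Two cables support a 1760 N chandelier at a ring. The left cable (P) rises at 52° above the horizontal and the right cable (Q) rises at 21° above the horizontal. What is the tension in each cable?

T_P = 1718 N, T_Q = 1133 N

ΣF_x = 0: −T_P·cos52° + T_Q·cos21° = 0 → T_Q = 0.659463·T_P.
ΣF_y = 0: T_P·sin52° + T_Q·sin21° = 1760.
Substitute: T_P·(0.788011 + 0.659463·0.358368) = 1760 → T_P = 1718.18 ≈ 1718 N.
Then T_Q = 0.659463 × 1718.18 = 1133 N.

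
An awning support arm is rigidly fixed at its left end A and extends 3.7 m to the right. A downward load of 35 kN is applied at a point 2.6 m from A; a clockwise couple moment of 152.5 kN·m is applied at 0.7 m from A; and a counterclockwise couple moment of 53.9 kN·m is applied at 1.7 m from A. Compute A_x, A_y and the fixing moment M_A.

A_x = 0, A_y = 35.00 kN, M_A = 189.6 kN·m

ΣF_x = 0: A_x = 0.
ΣF_y = 0: A_y − 35 = 0 → A_y = 35.00 kN.
ΣM about A: M_A − 35·2.6 − 152.5 + 53.9 = 0 → M_A = 189.6 kN·m.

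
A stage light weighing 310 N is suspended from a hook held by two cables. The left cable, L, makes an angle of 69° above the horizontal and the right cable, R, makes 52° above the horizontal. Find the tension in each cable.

ΣF_x = 0: −T_L·cos69° + T_R·cos52° = 0 → T_R = 0.582086·T_L.
ΣF_y = 0: T_L·sin69° + T_R·sin52° = 310.
Substitute: T_L·(0.93358 + 0.582086·0.788011) = 310 → T_L = 222.658 ≈ 222.7 N.
Then T_R = 0.582086 × 222.658 = 129.6 N.

T_L = 222.7 N, T_R = 129.6 N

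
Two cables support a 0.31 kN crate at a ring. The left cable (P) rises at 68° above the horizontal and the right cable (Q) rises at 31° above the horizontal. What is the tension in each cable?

T_P = 0.2690 kN, T_Q = 0.1176 kN

ΣF_x = 0: −T_P·cos68° + T_Q·cos31° = 0 → T_Q = 0.437029·T_P.
ΣF_y = 0: T_P·sin68° + T_Q·sin31° = 0.31.
Substitute: T_P·(0.927184 + 0.437029·0.515038) = 0.31 → T_P = 0.269034 ≈ 0.2690 kN.
Then T_Q = 0.437029 × 0.269034 = 0.1176 kN.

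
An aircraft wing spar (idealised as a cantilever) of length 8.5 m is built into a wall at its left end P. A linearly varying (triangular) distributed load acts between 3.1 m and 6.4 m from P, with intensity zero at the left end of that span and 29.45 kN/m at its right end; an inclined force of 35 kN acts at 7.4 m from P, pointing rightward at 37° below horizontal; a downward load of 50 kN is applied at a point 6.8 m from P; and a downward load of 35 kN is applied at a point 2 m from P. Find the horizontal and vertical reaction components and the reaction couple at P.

P_x = -27.95 kN, P_y = 154.7 kN, M_P = 823.4 kN·m

Resultant of the triangular load: ½ × 29.45 × 3.3 = 48.5925 kN, acting at 5.3 m from P (one-third of the span from the peak).
ΣF_x = 0: P_x + 35·cos37° = 0 → P_x = -27.95 kN.
ΣF_y = 0: P_y − ½·29.45·3.3 − 35·sin37° − 50 − 35 = 0 → P_y = 154.7 kN.
ΣM about P: M_P − (½·29.45·3.3)·5.3 − 35·sin37°·7.4 − 50·6.8 − 35·2 = 0 → M_P = 823.4 kN·m.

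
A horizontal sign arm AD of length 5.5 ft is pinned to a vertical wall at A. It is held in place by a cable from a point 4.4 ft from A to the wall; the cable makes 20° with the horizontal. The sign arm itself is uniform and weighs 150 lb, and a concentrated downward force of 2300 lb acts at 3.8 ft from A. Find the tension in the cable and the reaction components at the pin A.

ΣM about A: T·sin20°·4.4 − 150·2.75 − 2300·3.8 = 0 → T = 9152.5/(4.4·0.34202) = 6081.85 ≈ 6082 lb.
ΣF_x = 0: A_x − T·cos20° = 0 → A_x = 6081.85 × 0.939693 = 5715 lb.
ΣF_y = 0: A_y + T·sin20° − 150 − 2300 = 0 → A_y = 2450 − 6081.85 × 0.34202 = 369.9 lb.

T = 6082 lb, A_x = 5715 lb, A_y = 369.9 lb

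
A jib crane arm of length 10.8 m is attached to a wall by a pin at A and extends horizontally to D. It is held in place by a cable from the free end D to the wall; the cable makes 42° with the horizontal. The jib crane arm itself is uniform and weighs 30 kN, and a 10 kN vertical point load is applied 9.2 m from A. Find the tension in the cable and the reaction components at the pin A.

ΣM about A: T·sin42°·10.8 − 30·5.4 − 10·9.2 = 0 → T = 254/(10.8·0.669131) = 35.1479 ≈ 35.15 kN.
ΣF_x = 0: A_x − T·cos42° = 0 → A_x = 35.1479 × 0.743145 = 26.12 kN.
ΣF_y = 0: A_y + T·sin42° − 30 − 10 = 0 → A_y = 40 − 35.1479 × 0.669131 = 16.48 kN.

T = 35.15 kN, A_x = 26.12 kN, A_y = 16.48 kN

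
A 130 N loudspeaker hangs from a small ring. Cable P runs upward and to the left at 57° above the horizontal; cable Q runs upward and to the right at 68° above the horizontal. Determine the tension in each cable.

ΣF_x = 0: −T_P·cos57° + T_Q·cos68° = 0 → T_Q = 1.4539·T_P.
ΣF_y = 0: T_P·sin57° + T_Q·sin68° = 130.
Substitute: T_P·(0.838671 + 1.4539·0.927184) = 130 → T_P = 59.4502 ≈ 59.45 N.
Then T_Q = 1.4539 × 59.4502 = 86.43 N.

T_P = 59.45 N, T_Q = 86.43 N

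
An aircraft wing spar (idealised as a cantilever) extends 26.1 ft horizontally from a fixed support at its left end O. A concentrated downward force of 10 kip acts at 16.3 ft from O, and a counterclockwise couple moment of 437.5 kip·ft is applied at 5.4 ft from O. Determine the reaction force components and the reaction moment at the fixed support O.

ΣF_x = 0: O_x = 0.
ΣF_y = 0: O_y − 10 = 0 → O_y = 10.00 kip.
ΣM about O: M_O − 10·16.3 + 437.5 = 0 → M_O = -274.5 kip·ft.

O_x = 0, O_y = 10.00 kip, M_O = -274.5 kip·ft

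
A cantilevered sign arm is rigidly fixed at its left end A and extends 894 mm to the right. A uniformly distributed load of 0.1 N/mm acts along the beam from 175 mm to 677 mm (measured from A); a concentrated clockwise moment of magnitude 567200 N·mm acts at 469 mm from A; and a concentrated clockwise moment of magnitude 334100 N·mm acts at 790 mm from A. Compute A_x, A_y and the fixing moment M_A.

Resultant of the distributed load: 0.1 × 502 = 50.2 N at 426 mm from A.
ΣF_x = 0: A_x = 0.
ΣF_y = 0: A_y − 0.1·502 = 0 → A_y = 50.20 N.
ΣM about A: M_A − (0.1·502)·426 − 567200 − 334100 = 0 → M_A = 922700 N·mm.

A_x = 0, A_y = 50.20 N, M_A = 922700 N·mm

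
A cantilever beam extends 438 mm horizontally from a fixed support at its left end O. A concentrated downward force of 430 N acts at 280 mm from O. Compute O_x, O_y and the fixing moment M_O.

ΣF_x = 0: O_x = 0.
ΣF_y = 0: O_y − 430 = 0 → O_y = 430.0 N.
ΣM about O: M_O − 430·280 = 0 → M_O = 120400 N·mm.

O_x = 0, O_y = 430.0 N, M_O = 120400 N·mm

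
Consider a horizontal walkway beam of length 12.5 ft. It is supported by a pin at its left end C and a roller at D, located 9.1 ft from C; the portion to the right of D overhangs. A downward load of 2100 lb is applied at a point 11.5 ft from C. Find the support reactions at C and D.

Moments about C: D_y·9.1 − 2100·11.5 = 0 → D_y = 24150/9.1 = 2653.85 ≈ 2654 lb.
ΣF_y = 0: C_y + 2653.85 − 2100 = 0 → C_y = -553.8 lb.
ΣF_x = 0: no horizontal applied forces, so C_x = 0.

C_x = 0, C_y = -553.8 lb, D_y = 2654 lb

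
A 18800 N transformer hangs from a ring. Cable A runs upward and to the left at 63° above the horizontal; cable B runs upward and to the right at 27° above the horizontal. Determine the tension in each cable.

T_A = 16750 N, T_B = 8535 N

ΣF_x = 0: −T_A·cos63° + T_B·cos27° = 0 → T_B = 0.509525·T_A.
ΣF_y = 0: T_A·sin63° + T_B·sin27° = 18800.
Substitute: T_A·(0.891007 + 0.509525·0.45399) = 18800 → T_A = 16750.9 ≈ 16750 N.
Then T_B = 0.509525 × 16750.9 = 8535 N.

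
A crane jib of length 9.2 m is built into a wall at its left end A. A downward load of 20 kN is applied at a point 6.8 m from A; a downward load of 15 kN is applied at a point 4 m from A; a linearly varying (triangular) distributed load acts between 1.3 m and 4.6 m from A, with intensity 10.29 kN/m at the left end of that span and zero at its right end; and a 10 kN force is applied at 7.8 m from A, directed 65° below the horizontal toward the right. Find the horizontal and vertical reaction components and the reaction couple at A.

Resultant of the triangular load: ½ × 10.29 × 3.3 = 16.9785 kN, acting at 2.4 m from A (one-third of the span from the peak).
ΣF_x = 0: A_x + 10·cos65° = 0 → A_x = -4.226 kN.
ΣF_y = 0: A_y − 20 − 15 − ½·10.29·3.3 − 10·sin65° = 0 → A_y = 61.04 kN.
ΣM about A: M_A − 20·6.8 − 15·4 − (½·10.29·3.3)·2.4 − 10·sin65°·7.8 = 0 → M_A = 307.4 kN·m.

A_x = -4.226 kN, A_y = 61.04 kN, M_A = 307.4 kN·m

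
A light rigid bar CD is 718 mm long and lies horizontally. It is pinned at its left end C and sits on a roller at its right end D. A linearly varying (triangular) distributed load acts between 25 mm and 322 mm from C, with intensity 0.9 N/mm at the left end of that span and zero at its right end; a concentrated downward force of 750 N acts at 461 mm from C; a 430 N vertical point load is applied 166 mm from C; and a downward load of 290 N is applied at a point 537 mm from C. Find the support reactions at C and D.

C_x = 0, C_y = 782.7 N, D_y = 820.9 N

Resultant of the triangular load: ½ × 0.9 × 297 = 133.65 N, acting at 124 mm from C (one-third of the span from the peak).
Taking moments about C: D_y·718 − (½·0.9·297)·124 − 750·461 − 430·166 − 290·537 = 0 → D_y = 589432.6/718 = 820.937 ≈ 820.9 N.
ΣF_y = 0: C_y + 820.937 − ½·0.9·297 − 750 − 430 − 290 = 0 → C_y = 782.7 N.
ΣF_x = 0: no horizontal applied forces, so C_x = 0.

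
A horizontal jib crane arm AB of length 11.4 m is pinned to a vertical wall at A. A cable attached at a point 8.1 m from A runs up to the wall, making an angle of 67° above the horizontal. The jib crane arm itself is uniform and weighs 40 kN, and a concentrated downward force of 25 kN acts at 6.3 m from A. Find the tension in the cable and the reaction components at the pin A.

T = 51.70 kN, A_x = 20.20 kN, A_y = 17.41 kN

ΣM about A: T·sin67°·8.1 − 40·5.7 − 25·6.3 = 0 → T = 385.5/(8.1·0.920505) = 51.7027 ≈ 51.70 kN.
ΣF_x = 0: A_x − T·cos67° = 0 → A_x = 51.7027 × 0.390731 = 20.20 kN.
ΣF_y = 0: A_y + T·sin67° − 40 − 25 = 0 → A_y = 65 − 51.7027 × 0.920505 = 17.41 kN.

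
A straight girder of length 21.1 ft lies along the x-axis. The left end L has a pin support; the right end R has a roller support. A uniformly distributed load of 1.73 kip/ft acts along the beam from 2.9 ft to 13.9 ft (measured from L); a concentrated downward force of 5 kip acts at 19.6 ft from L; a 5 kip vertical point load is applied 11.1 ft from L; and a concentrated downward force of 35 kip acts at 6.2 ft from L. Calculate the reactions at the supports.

L_x = 0, L_y = 38.89 kip, R_y = 25.14 kip

Resultant of the distributed load: 1.73 × 11 = 19.03 kip at 8.4 ft from L.
Moments about L: R_y·21.1 − (1.73·11)·8.4 − 5·19.6 − 5·11.1 − 35·6.2 = 0 → R_y = 530.352/21.1 = 25.1352 ≈ 25.14 kip.
ΣF_y = 0: L_y + 25.1352 − 1.73·11 − 5 − 5 − 35 = 0 → L_y = 38.89 kip.
ΣF_x = 0: no horizontal applied forces, so L_x = 0.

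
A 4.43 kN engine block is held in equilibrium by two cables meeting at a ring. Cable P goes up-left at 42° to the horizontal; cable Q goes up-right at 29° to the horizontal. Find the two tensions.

T_P = 4.098 kN, T_Q = 3.482 kN

ΣF_x = 0: −T_P·cos42° + T_Q·cos29° = 0 → T_Q = 0.849678·T_P.
ΣF_y = 0: T_P·sin42° + T_Q·sin29° = 4.43.
Substitute: T_P·(0.669131 + 0.849678·0.48481) = 4.43 → T_P = 4.09782 ≈ 4.098 kN.
Then T_Q = 0.849678 × 4.09782 = 3.482 kN.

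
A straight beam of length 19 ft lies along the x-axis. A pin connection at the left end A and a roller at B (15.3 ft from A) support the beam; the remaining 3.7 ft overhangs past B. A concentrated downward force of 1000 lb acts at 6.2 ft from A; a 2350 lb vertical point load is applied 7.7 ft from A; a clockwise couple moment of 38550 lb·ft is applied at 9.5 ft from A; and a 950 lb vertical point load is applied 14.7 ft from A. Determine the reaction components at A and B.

ΣM about A: B_y·15.3 − 1000·6.2 − 2350·7.7 − 38550 − 950·14.7 = 0 → B_y = 76810/15.3 = 5020.26 ≈ 5020 lb.
ΣF_y = 0: A_y + 5020.26 − 1000 − 2350 − 950 = 0 → A_y = -720.3 lb.
ΣF_x = 0: no horizontal applied forces, so A_x = 0.

A_x = 0, A_y = -720.3 lb, B_y = 5020 lb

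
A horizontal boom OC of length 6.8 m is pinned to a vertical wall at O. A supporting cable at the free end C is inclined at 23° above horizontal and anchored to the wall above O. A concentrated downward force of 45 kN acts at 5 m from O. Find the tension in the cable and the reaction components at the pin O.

T = 84.68 kN, O_x = 77.95 kN, O_y = 11.91 kN

ΣM about O: T·sin23°·6.8 − 45·5 = 0 → T = 225/(6.8·0.390731) = 84.6829 ≈ 84.68 kN.
ΣF_x = 0: O_x − T·cos23° = 0 → O_x = 84.6829 × 0.920505 = 77.95 kN.
ΣF_y = 0: O_y + T·sin23° − 45 = 0 → O_y = 45 − 84.6829 × 0.390731 = 11.91 kN.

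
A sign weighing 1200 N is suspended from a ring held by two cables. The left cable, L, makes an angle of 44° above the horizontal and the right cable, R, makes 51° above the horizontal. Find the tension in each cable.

T_L = 758.1 N, T_R = 866.5 N

ΣF_x = 0: −T_L·cos44° + T_R·cos51° = 0 → T_R = 1.14304·T_L.
ΣF_y = 0: T_L·sin44° + T_R·sin51° = 1200.
Substitute: T_L·(0.694658 + 1.14304·0.777146) = 1200 → T_L = 758.07 ≈ 758.1 N.
Then T_R = 1.14304 × 758.07 = 866.5 N.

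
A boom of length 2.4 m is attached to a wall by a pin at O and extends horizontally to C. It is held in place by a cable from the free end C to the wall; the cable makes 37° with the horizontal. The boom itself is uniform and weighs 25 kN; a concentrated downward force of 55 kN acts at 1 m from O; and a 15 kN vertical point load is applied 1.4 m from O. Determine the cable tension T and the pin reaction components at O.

ΣM about O: T·sin37°·2.4 − 25·1.2 − 55·1 − 15·1.4 = 0 → T = 106/(2.4·0.601815) = 73.3891 ≈ 73.39 kN.
ΣF_x = 0: O_x − T·cos37° = 0 → O_x = 73.3891 × 0.798636 = 58.61 kN.
ΣF_y = 0: O_y + T·sin37° − 25 − 55 − 15 = 0 → O_y = 95 − 73.3891 × 0.601815 = 50.83 kN.

T = 73.39 kN, O_x = 58.61 kN, O_y = 50.83 kN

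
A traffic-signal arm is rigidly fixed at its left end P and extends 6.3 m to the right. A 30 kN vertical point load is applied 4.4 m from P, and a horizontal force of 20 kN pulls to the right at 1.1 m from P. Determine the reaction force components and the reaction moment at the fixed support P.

ΣF_x = 0: P_x + 20 = 0 → P_x = -20.00 kN.
ΣF_y = 0: P_y − 30 = 0 → P_y = 30.00 kN.
ΣM about P: M_P − 30·4.4 = 0 → M_P = 132.0 kN·m.

P_x = -20.00 kN, P_y = 30.00 kN, M_P = 132.0 kN·m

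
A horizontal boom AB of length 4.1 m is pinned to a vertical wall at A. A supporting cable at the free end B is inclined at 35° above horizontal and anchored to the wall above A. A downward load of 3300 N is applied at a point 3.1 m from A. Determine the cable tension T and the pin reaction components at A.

ΣM about A: T·sin35°·4.1 − 3300·3.1 = 0 → T = 10230/(4.1·0.573576) = 4350.12 ≈ 4350 N.
ΣF_x = 0: A_x − T·cos35° = 0 → A_x = 4350.12 × 0.819152 = 3563 N.
ΣF_y = 0: A_y + T·sin35° − 3300 = 0 → A_y = 3300 − 4350.12 × 0.573576 = 804.9 N.

T = 4350 N, A_x = 3563 N, A_y = 804.9 N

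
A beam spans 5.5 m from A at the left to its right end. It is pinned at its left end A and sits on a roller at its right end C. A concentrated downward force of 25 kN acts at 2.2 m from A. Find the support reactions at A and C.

A_x = 0, A_y = 15.00 kN, C_y = 10.00 kN

Taking moments about A: C_y·5.5 − 25·2.2 = 0 → C_y = 55/5.5 = 10.00 kN.
ΣF_y = 0: A_y + 10 − 25 = 0 → A_y = 15.00 kN.
ΣF_x = 0: no horizontal applied forces, so A_x = 0.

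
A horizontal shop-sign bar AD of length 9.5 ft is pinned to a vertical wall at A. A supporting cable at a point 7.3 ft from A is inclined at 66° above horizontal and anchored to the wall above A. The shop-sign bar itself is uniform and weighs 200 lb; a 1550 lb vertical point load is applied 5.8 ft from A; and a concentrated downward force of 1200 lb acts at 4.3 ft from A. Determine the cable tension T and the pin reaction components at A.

ΣM about A: T·sin66°·7.3 − 200·4.75 − 1550·5.8 − 1200·4.3 = 0 → T = 15100/(7.3·0.913545) = 2264.25 ≈ 2264 lb.
ΣF_x = 0: A_x − T·cos66° = 0 → A_x = 2264.25 × 0.406737 = 921.0 lb.
ΣF_y = 0: A_y + T·sin66° − 200 − 1550 − 1200 = 0 → A_y = 2950 − 2264.25 × 0.913545 = 881.5 lb.

T = 2264 lb, A_x = 921.0 lb, A_y = 881.5 lb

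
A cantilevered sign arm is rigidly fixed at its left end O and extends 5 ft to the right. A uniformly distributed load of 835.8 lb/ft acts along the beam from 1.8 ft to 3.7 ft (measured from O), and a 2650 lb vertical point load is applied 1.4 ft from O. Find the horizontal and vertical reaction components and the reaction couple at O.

Resultant of the distributed load: 835.8 × 1.9 = 1588.02 lb at 2.75 ft from O.
ΣF_x = 0: O_x = 0.
ΣF_y = 0: O_y − 835.8·1.9 − 2650 = 0 → O_y = 4238 lb.
ΣM about O: M_O − (835.8·1.9)·2.75 − 2650·1.4 = 0 → M_O = 8077 lb·ft.

O_x = 0, O_y = 4238 lb, M_O = 8077 lb·ft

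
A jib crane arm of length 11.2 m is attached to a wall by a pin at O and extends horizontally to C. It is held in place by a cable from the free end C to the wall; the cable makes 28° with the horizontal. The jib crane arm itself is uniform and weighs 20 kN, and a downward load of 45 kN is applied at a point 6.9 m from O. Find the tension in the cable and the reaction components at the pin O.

T = 80.35 kN, O_x = 70.95 kN, O_y = 27.28 kN

ΣM about O: T·sin28°·11.2 − 20·5.6 − 45·6.9 = 0 → T = 422.5/(11.2·0.469472) = 80.3524 ≈ 80.35 kN.
ΣF_x = 0: O_x − T·cos28° = 0 → O_x = 80.3524 × 0.882948 = 70.95 kN.
ΣF_y = 0: O_y + T·sin28° − 20 − 45 = 0 → O_y = 65 − 80.3524 × 0.469472 = 27.28 kN.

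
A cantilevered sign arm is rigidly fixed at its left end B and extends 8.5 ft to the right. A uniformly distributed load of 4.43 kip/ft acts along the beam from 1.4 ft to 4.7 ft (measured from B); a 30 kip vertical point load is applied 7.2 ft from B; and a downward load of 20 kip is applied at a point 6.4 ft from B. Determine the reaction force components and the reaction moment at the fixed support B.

Resultant of the distributed load: 4.43 × 3.3 = 14.619 kip at 3.05 ft from B.
ΣF_x = 0: B_x = 0.
ΣF_y = 0: B_y − 4.43·3.3 − 30 − 20 = 0 → B_y = 64.62 kip.
ΣM about B: M_B − (4.43·3.3)·3.05 − 30·7.2 − 20·6.4 = 0 → M_B = 388.6 kip·ft.

B_x = 0, B_y = 64.62 kip, M_B = 388.6 kip·ft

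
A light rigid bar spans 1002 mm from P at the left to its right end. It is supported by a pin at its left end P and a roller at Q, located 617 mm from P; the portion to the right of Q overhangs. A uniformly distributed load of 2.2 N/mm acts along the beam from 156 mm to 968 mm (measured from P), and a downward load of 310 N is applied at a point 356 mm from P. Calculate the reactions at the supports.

P_x = 0, P_y = 290.4 N, Q_y = 1806 N

Resultant of the distributed load: 2.2 × 812 = 1786.4 N at 562 mm from P.
Taking moments about P: Q_y·617 − (2.2·812)·562 − 310·356 = 0 → Q_y = 1114316.8/617 = 1806.02 ≈ 1806 N.
ΣF_y = 0: P_y + 1806.02 − 2.2·812 − 310 = 0 → P_y = 290.4 N.
ΣF_x = 0: no horizontal applied forces, so P_x = 0.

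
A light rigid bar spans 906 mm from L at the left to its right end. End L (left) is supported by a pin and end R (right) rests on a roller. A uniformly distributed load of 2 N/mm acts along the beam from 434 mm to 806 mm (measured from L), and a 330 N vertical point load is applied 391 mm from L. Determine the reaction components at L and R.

L_x = 0, L_y = 422.4 N, R_y = 651.6 N

Resultant of the distributed load: 2 × 372 = 744 N at 620 mm from L.
Moments about L: R_y·906 − (2·372)·620 − 330·391 = 0 → R_y = 590310/906 = 651.556 ≈ 651.6 N.
ΣF_y = 0: L_y + 651.556 − 2·372 − 330 = 0 → L_y = 422.4 N.
ΣF_x = 0: no horizontal applied forces, so L_x = 0.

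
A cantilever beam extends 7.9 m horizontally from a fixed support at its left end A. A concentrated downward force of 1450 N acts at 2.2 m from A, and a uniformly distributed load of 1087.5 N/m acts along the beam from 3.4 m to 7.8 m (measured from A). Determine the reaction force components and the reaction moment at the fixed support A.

A_x = 0, A_y = 6235 N, M_A = 29990 N·m

Resultant of the distributed load: 1087.5 × 4.4 = 4785 N at 5.6 m from A.
ΣF_x = 0: A_x = 0.
ΣF_y = 0: A_y − 1450 − 1087.5·4.4 = 0 → A_y = 6235 N.
ΣM about A: M_A − 1450·2.2 − (1087.5·4.4)·5.6 = 0 → M_A = 29990 N·m.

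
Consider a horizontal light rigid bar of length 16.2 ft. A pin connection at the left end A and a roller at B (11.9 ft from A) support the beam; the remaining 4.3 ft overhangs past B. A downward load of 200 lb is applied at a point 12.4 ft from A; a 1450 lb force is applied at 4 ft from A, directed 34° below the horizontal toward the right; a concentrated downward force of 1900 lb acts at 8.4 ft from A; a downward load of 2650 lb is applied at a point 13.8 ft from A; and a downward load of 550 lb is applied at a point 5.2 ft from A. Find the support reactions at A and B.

Moments about A: B_y·11.9 − 200·12.4 − 1450·sin34°·4 − 1900·8.4 − 2650·13.8 − 550·5.2 = 0 → B_y = 61113.3/11.9 = 5135.57 ≈ 5136 lb.
ΣF_y = 0: A_y + 5135.57 − 200 − 1450·sin34° − 1900 − 2650 − 550 = 0 → A_y = 975.3 lb.
ΣF_x = 0: A_x + 1450·cos34° = 0 → A_x = -1202 lb.

A_x = -1202 lb, A_y = 975.3 lb, B_y = 5136 lb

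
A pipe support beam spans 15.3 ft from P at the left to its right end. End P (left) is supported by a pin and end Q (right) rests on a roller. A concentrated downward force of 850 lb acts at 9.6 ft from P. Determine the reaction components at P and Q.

P_x = 0, P_y = 316.7 lb, Q_y = 533.3 lb

Moments about P: Q_y·15.3 − 850·9.6 = 0 → Q_y = 8160/15.3 = 533.333 ≈ 533.3 lb.
ΣF_y = 0: P_y + 533.333 − 850 = 0 → P_y = 316.7 lb.
ΣF_x = 0: no horizontal applied forces, so P_x = 0.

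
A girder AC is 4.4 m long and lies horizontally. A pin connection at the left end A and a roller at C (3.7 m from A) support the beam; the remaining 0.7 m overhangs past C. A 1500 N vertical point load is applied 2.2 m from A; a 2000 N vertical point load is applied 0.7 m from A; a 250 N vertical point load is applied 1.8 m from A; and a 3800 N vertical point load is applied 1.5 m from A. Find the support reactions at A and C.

ΣM about A: C_y·3.7 − 1500·2.2 − 2000·0.7 − 250·1.8 − 3800·1.5 = 0 → C_y = 10850/3.7 = 2932.43 ≈ 2932 N.
ΣF_y = 0: A_y + 2932.43 − 1500 − 2000 − 250 − 3800 = 0 → A_y = 4618 N.
ΣF_x = 0: no horizontal applied forces, so A_x = 0.

A_x = 0, A_y = 4618 N, C_y = 2932 N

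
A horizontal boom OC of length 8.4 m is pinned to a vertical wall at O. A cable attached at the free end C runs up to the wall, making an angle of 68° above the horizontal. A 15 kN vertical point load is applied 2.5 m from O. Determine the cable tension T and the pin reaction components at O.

ΣM about O: T·sin68°·8.4 − 15·2.5 = 0 → T = 37.5/(8.4·0.927184) = 4.81489 ≈ 4.815 kN.
ΣF_x = 0: O_x − T·cos68° = 0 → O_x = 4.81489 × 0.374607 = 1.804 kN.
ΣF_y = 0: O_y + T·sin68° − 15 = 0 → O_y = 15 − 4.81489 × 0.927184 = 10.54 kN.

T = 4.815 kN, O_x = 1.804 kN, O_y = 10.54 kN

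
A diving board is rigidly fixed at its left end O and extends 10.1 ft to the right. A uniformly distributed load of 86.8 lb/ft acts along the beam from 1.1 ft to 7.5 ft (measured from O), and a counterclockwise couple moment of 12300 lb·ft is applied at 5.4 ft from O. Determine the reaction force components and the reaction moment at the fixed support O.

O_x = 0, O_y = 555.5 lb, M_O = -9911 lb·ft

Resultant of the distributed load: 86.8 × 6.4 = 555.52 lb at 4.3 ft from O.
ΣF_x = 0: O_x = 0.
ΣF_y = 0: O_y − 86.8·6.4 = 0 → O_y = 555.5 lb.
ΣM about O: M_O − (86.8·6.4)·4.3 + 12300 = 0 → M_O = -9911 lb·ft.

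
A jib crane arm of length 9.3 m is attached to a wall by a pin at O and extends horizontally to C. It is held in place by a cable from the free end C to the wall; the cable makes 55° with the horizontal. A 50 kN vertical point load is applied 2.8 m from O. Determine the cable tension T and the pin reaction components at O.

T = 18.38 kN, O_x = 10.54 kN, O_y = 34.95 kN

ΣM about O: T·sin55°·9.3 − 50·2.8 = 0 → T = 140/(9.3·0.819152) = 18.3773 ≈ 18.38 kN.
ΣF_x = 0: O_x − T·cos55° = 0 → O_x = 18.3773 × 0.573576 = 10.54 kN.
ΣF_y = 0: O_y + T·sin55° − 50 = 0 → O_y = 50 − 18.3773 × 0.819152 = 34.95 kN.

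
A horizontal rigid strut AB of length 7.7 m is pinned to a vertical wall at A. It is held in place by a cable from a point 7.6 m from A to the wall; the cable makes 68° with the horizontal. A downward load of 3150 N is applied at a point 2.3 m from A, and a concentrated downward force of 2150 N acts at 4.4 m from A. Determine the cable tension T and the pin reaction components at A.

ΣM about A: T·sin68°·7.6 − 3150·2.3 − 2150·4.4 = 0 → T = 16705/(7.6·0.927184) = 2370.65 ≈ 2371 N.
ΣF_x = 0: A_x − T·cos68° = 0 → A_x = 2370.65 × 0.374607 = 888.1 N.
ΣF_y = 0: A_y + T·sin68° − 3150 − 2150 = 0 → A_y = 5300 − 2370.65 × 0.927184 = 3102 N.

T = 2371 N, A_x = 888.1 N, A_y = 3102 N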